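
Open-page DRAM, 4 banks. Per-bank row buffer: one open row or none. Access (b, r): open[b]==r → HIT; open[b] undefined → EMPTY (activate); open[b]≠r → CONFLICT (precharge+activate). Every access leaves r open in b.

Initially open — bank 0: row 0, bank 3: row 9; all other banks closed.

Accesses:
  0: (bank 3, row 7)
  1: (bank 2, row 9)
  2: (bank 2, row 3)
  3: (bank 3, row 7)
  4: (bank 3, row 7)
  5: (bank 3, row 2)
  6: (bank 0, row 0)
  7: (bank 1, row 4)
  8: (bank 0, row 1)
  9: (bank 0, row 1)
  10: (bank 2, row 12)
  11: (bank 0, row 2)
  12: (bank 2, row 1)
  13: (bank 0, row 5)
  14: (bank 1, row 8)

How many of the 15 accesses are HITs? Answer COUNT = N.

COUNT = 4

step 0: bank3 9->7 [CONFLICT]
step 1: bank2 None->9 [EMPTY]
step 2: bank2 9->3 [CONFLICT]
step 3: bank3 7->7 [HIT]
step 4: bank3 7->7 [HIT]
step 5: bank3 7->2 [CONFLICT]
step 6: bank0 0->0 [HIT]
step 7: bank1 None->4 [EMPTY]
step 8: bank0 0->1 [CONFLICT]
step 9: bank0 1->1 [HIT]
step 10: bank2 3->12 [CONFLICT]
step 11: bank0 1->2 [CONFLICT]
step 12: bank2 12->1 [CONFLICT]
step 13: bank0 2->5 [CONFLICT]
step 14: bank1 4->8 [CONFLICT]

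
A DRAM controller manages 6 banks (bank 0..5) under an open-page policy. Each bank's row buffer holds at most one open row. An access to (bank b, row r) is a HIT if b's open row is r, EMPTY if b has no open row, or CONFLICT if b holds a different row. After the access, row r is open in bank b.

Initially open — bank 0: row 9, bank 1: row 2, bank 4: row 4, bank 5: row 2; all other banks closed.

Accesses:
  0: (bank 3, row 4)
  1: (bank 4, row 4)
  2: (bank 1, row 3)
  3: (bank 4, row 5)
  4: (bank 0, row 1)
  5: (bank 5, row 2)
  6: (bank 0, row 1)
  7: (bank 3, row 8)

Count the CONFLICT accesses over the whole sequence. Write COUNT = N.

COUNT = 4

#0 (3,4) E
#1 (4,4) H  (was 4)
#2 (1,3) C  (was 2)
#3 (4,5) C  (was 4)
#4 (0,1) C  (was 9)
#5 (5,2) H  (was 2)
#6 (0,1) H  (was 1)
#7 (3,8) C  (was 4)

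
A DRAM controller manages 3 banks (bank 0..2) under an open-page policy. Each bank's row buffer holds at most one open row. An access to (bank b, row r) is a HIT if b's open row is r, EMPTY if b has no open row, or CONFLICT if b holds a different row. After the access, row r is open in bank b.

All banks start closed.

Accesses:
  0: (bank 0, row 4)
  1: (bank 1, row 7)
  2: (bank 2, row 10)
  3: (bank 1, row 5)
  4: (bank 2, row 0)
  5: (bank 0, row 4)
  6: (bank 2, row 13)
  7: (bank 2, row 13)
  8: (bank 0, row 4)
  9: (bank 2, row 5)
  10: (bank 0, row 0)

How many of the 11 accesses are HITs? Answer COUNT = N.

COUNT = 3

0: bank 0 row 4 — prev None → EMPTY
1: bank 1 row 7 — prev None → EMPTY
2: bank 2 row 10 — prev None → EMPTY
3: bank 1 row 5 — prev 7 → CONFLICT
4: bank 2 row 0 — prev 10 → CONFLICT
5: bank 0 row 4 — prev 4 → HIT
6: bank 2 row 13 — prev 0 → CONFLICT
7: bank 2 row 13 — prev 13 → HIT
8: bank 0 row 4 — prev 4 → HIT
9: bank 2 row 5 — prev 13 → CONFLICT
10: bank 0 row 0 — prev 4 → CONFLICT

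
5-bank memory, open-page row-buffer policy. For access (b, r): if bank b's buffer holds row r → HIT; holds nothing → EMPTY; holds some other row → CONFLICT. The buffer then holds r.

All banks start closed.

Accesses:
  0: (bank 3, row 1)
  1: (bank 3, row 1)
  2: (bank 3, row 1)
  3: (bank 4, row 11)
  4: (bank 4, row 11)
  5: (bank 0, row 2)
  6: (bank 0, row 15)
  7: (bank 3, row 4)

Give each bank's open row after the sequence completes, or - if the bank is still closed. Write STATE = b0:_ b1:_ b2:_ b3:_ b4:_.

STATE = b0:15 b1:- b2:- b3:4 b4:11

0: bank 3 row 1 — prev None → EMPTY
1: bank 3 row 1 — prev 1 → HIT
2: bank 3 row 1 — prev 1 → HIT
3: bank 4 row 11 — prev None → EMPTY
4: bank 4 row 11 — prev 11 → HIT
5: bank 0 row 2 — prev None → EMPTY
6: bank 0 row 15 — prev 2 → CONFLICT
7: bank 3 row 4 — prev 1 → CONFLICT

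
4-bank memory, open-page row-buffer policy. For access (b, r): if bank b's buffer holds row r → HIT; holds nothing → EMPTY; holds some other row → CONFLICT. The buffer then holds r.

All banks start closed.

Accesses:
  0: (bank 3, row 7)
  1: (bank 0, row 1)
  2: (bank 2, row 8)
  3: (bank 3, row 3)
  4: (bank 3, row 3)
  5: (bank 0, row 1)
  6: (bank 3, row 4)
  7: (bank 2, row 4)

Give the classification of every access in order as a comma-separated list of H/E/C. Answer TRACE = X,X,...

TRACE = E,E,E,C,H,H,C,C

  [0] b3 r7: no row ⇒ E
  [1] b0 r1: no row ⇒ E
  [2] b2 r8: no row ⇒ E
  [3] b3 r3: had r7 ⇒ C
  [4] b3 r3: had r3 ⇒ H
  [5] b0 r1: had r1 ⇒ H
  [6] b3 r4: had r3 ⇒ C
  [7] b2 r4: had r8 ⇒ C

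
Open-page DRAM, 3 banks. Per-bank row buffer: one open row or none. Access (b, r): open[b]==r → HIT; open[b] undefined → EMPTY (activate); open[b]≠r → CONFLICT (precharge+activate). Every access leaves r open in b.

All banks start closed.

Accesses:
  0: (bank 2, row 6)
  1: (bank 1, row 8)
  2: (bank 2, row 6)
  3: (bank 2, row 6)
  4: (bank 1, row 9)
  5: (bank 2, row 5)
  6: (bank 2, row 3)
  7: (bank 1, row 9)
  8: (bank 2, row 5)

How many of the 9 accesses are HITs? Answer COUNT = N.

COUNT = 3

  [0] b2 r6: no row ⇒ E
  [1] b1 r8: no row ⇒ E
  [2] b2 r6: had r6 ⇒ H
  [3] b2 r6: had r6 ⇒ H
  [4] b1 r9: had r8 ⇒ C
  [5] b2 r5: had r6 ⇒ C
  [6] b2 r3: had r5 ⇒ C
  [7] b1 r9: had r9 ⇒ H
  [8] b2 r5: had r3 ⇒ C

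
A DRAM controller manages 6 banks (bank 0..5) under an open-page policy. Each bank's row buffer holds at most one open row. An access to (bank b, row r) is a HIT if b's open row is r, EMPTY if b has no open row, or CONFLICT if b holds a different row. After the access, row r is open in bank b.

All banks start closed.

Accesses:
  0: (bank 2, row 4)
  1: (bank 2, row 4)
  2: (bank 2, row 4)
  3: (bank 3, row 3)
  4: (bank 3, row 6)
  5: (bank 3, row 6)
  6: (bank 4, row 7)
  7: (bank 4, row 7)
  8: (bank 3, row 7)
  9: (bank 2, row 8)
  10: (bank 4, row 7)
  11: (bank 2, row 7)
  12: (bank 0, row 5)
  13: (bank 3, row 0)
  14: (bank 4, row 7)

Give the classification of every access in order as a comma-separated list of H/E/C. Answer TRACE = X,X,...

step 0: bank2 None->4 [EMPTY]
step 1: bank2 4->4 [HIT]
step 2: bank2 4->4 [HIT]
step 3: bank3 None->3 [EMPTY]
step 4: bank3 3->6 [CONFLICT]
step 5: bank3 6->6 [HIT]
step 6: bank4 None->7 [EMPTY]
step 7: bank4 7->7 [HIT]
step 8: bank3 6->7 [CONFLICT]
step 9: bank2 4->8 [CONFLICT]
step 10: bank4 7->7 [HIT]
step 11: bank2 8->7 [CONFLICT]
step 12: bank0 None->5 [EMPTY]
step 13: bank3 7->0 [CONFLICT]
step 14: bank4 7->7 [HIT]

TRACE = E,H,H,E,C,H,E,H,C,C,H,C,E,C,H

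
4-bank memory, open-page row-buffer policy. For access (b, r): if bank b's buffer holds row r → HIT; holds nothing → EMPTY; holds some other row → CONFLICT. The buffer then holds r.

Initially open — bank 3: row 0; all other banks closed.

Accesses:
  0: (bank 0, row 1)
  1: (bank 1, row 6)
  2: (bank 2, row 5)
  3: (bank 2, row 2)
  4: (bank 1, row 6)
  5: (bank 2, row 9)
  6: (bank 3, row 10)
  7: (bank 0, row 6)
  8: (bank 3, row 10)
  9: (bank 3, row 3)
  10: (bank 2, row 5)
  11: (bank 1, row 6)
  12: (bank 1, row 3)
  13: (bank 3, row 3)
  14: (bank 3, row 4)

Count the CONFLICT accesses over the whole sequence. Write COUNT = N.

step 0: bank0 None->1 [EMPTY]
step 1: bank1 None->6 [EMPTY]
step 2: bank2 None->5 [EMPTY]
step 3: bank2 5->2 [CONFLICT]
step 4: bank1 6->6 [HIT]
step 5: bank2 2->9 [CONFLICT]
step 6: bank3 0->10 [CONFLICT]
step 7: bank0 1->6 [CONFLICT]
step 8: bank3 10->10 [HIT]
step 9: bank3 10->3 [CONFLICT]
step 10: bank2 9->5 [CONFLICT]
step 11: bank1 6->6 [HIT]
step 12: bank1 6->3 [CONFLICT]
step 13: bank3 3->3 [HIT]
step 14: bank3 3->4 [CONFLICT]

COUNT = 8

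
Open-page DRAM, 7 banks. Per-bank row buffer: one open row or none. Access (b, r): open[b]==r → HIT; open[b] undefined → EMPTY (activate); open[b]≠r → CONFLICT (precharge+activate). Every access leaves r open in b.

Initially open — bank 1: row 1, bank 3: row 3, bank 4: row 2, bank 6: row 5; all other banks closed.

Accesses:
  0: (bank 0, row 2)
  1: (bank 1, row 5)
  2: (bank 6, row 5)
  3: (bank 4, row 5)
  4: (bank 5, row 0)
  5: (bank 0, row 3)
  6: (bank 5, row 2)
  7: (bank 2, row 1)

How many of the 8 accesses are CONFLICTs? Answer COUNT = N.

0: bank 0 row 2 — prev None → EMPTY
1: bank 1 row 5 — prev 1 → CONFLICT
2: bank 6 row 5 — prev 5 → HIT
3: bank 4 row 5 — prev 2 → CONFLICT
4: bank 5 row 0 — prev None → EMPTY
5: bank 0 row 3 — prev 2 → CONFLICT
6: bank 5 row 2 — prev 0 → CONFLICT
7: bank 2 row 1 — prev None → EMPTY

COUNT = 4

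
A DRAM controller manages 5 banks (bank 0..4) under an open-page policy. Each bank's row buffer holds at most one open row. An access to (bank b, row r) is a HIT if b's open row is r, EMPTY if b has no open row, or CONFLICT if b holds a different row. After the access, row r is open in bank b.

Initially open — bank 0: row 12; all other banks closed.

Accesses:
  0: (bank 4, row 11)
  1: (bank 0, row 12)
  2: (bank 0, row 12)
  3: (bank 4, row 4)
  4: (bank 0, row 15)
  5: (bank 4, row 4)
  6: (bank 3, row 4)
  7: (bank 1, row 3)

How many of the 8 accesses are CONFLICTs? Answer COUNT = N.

  [0] b4 r11: no row ⇒ E
  [1] b0 r12: had r12 ⇒ H
  [2] b0 r12: had r12 ⇒ H
  [3] b4 r4: had r11 ⇒ C
  [4] b0 r15: had r12 ⇒ C
  [5] b4 r4: had r4 ⇒ H
  [6] b3 r4: no row ⇒ E
  [7] b1 r3: no row ⇒ E

COUNT = 2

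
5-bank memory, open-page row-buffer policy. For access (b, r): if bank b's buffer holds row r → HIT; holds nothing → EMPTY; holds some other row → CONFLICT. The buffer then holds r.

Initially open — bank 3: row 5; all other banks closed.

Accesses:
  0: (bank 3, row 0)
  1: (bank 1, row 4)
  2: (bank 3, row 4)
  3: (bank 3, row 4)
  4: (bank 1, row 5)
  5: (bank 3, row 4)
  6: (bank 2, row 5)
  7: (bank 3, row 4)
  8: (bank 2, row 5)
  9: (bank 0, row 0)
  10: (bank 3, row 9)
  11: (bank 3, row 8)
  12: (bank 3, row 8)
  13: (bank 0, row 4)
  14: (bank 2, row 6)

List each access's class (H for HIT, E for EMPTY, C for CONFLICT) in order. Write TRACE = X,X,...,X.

TRACE = C,E,C,H,C,H,E,H,H,E,C,C,H,C,C

  [0] b3 r0: had r5 ⇒ C
  [1] b1 r4: no row ⇒ E
  [2] b3 r4: had r0 ⇒ C
  [3] b3 r4: had r4 ⇒ H
  [4] b1 r5: had r4 ⇒ C
  [5] b3 r4: had r4 ⇒ H
  [6] b2 r5: no row ⇒ E
  [7] b3 r4: had r4 ⇒ H
  [8] b2 r5: had r5 ⇒ H
  [9] b0 r0: no row ⇒ E
  [10] b3 r9: had r4 ⇒ C
  [11] b3 r8: had r9 ⇒ C
  [12] b3 r8: had r8 ⇒ H
  [13] b0 r4: had r0 ⇒ C
  [14] b2 r6: had r5 ⇒ C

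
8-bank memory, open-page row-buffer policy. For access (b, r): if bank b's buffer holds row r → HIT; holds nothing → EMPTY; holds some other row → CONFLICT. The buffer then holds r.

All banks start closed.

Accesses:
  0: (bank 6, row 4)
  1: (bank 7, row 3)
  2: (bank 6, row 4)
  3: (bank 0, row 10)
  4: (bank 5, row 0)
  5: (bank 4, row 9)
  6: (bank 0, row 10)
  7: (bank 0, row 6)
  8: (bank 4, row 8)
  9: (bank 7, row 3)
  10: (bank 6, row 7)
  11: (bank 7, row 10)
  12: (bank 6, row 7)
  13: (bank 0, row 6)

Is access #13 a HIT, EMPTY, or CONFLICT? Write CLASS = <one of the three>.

0: bank 6 row 4 — prev None → EMPTY
1: bank 7 row 3 — prev None → EMPTY
2: bank 6 row 4 — prev 4 → HIT
3: bank 0 row 10 — prev None → EMPTY
4: bank 5 row 0 — prev None → EMPTY
5: bank 4 row 9 — prev None → EMPTY
6: bank 0 row 10 — prev 10 → HIT
7: bank 0 row 6 — prev 10 → CONFLICT
8: bank 4 row 8 — prev 9 → CONFLICT
9: bank 7 row 3 — prev 3 → HIT
10: bank 6 row 7 — prev 4 → CONFLICT
11: bank 7 row 10 — prev 3 → CONFLICT
12: bank 6 row 7 — prev 7 → HIT
13: bank 0 row 6 — prev 6 → HIT

CLASS = HIT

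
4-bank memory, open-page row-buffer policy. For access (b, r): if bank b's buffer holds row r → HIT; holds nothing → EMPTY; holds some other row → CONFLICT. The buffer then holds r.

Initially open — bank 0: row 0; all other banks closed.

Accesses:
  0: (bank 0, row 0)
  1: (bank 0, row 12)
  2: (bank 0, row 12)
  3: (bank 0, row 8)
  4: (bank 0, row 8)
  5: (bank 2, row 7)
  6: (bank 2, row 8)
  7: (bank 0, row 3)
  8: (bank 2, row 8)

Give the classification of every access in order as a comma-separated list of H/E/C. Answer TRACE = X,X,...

0: bank 0 row 0 — prev 0 → HIT
1: bank 0 row 12 — prev 0 → CONFLICT
2: bank 0 row 12 — prev 12 → HIT
3: bank 0 row 8 — prev 12 → CONFLICT
4: bank 0 row 8 — prev 8 → HIT
5: bank 2 row 7 — prev None → EMPTY
6: bank 2 row 8 — prev 7 → CONFLICT
7: bank 0 row 3 — prev 8 → CONFLICT
8: bank 2 row 8 — prev 8 → HIT

TRACE = H,C,H,C,H,E,C,C,H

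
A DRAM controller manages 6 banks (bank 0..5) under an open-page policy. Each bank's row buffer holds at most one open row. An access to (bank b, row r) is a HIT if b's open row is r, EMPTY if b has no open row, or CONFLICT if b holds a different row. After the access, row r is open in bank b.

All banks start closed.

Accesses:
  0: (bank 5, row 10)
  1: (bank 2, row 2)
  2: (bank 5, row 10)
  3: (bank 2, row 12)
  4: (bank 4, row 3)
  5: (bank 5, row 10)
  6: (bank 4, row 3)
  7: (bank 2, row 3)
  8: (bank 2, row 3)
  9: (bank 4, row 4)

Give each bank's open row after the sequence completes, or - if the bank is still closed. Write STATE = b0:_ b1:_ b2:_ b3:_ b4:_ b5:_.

#0 (5,10) E
#1 (2,2) E
#2 (5,10) H  (was 10)
#3 (2,12) C  (was 2)
#4 (4,3) E
#5 (5,10) H  (was 10)
#6 (4,3) H  (was 3)
#7 (2,3) C  (was 12)
#8 (2,3) H  (was 3)
#9 (4,4) C  (was 3)

STATE = b0:- b1:- b2:3 b3:- b4:4 b5:10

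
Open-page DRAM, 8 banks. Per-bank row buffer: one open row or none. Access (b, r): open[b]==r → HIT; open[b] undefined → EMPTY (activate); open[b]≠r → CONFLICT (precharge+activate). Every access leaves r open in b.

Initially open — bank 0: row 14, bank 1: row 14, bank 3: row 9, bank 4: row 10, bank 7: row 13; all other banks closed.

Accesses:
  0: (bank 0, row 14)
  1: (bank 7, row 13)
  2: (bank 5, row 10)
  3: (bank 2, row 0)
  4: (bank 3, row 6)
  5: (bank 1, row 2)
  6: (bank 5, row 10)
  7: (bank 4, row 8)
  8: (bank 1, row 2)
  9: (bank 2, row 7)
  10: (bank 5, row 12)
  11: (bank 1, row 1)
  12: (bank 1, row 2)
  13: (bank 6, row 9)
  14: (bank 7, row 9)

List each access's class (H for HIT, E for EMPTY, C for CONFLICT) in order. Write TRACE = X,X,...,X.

step 0: bank0 14->14 [HIT]
step 1: bank7 13->13 [HIT]
step 2: bank5 None->10 [EMPTY]
step 3: bank2 None->0 [EMPTY]
step 4: bank3 9->6 [CONFLICT]
step 5: bank1 14->2 [CONFLICT]
step 6: bank5 10->10 [HIT]
step 7: bank4 10->8 [CONFLICT]
step 8: bank1 2->2 [HIT]
step 9: bank2 0->7 [CONFLICT]
step 10: bank5 10->12 [CONFLICT]
step 11: bank1 2->1 [CONFLICT]
step 12: bank1 1->2 [CONFLICT]
step 13: bank6 None->9 [EMPTY]
step 14: bank7 13->9 [CONFLICT]

TRACE = H,H,E,E,C,C,H,C,H,C,C,C,C,E,C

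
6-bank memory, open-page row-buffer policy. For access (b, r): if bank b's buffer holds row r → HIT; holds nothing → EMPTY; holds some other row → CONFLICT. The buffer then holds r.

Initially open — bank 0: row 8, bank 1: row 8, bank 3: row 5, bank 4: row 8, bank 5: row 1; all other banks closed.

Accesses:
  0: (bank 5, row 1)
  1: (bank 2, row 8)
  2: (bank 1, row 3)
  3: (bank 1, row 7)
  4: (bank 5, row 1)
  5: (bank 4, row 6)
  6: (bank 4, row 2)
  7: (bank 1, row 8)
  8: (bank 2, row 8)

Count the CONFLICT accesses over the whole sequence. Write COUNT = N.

0: bank 5 row 1 — prev 1 → HIT
1: bank 2 row 8 — prev None → EMPTY
2: bank 1 row 3 — prev 8 → CONFLICT
3: bank 1 row 7 — prev 3 → CONFLICT
4: bank 5 row 1 — prev 1 → HIT
5: bank 4 row 6 — prev 8 → CONFLICT
6: bank 4 row 2 — prev 6 → CONFLICT
7: bank 1 row 8 — prev 7 → CONFLICT
8: bank 2 row 8 — prev 8 → HIT

COUNT = 5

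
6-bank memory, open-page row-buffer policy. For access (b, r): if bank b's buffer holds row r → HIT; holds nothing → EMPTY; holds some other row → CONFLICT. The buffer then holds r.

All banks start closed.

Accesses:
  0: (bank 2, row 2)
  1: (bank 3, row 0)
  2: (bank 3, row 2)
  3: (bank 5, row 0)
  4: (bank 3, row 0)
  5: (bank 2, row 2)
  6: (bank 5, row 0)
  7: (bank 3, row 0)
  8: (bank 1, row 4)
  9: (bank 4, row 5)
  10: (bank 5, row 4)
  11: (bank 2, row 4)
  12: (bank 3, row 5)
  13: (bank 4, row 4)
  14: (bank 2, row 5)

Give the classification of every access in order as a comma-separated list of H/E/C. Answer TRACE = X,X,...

  [0] b2 r2: no row ⇒ E
  [1] b3 r0: no row ⇒ E
  [2] b3 r2: had r0 ⇒ C
  [3] b5 r0: no row ⇒ E
  [4] b3 r0: had r2 ⇒ C
  [5] b2 r2: had r2 ⇒ H
  [6] b5 r0: had r0 ⇒ H
  [7] b3 r0: had r0 ⇒ H
  [8] b1 r4: no row ⇒ E
  [9] b4 r5: no row ⇒ E
  [10] b5 r4: had r0 ⇒ C
  [11] b2 r4: had r2 ⇒ C
  [12] b3 r5: had r0 ⇒ C
  [13] b4 r4: had r5 ⇒ C
  [14] b2 r5: had r4 ⇒ C

TRACE = E,E,C,E,C,H,H,H,E,E,C,C,C,C,C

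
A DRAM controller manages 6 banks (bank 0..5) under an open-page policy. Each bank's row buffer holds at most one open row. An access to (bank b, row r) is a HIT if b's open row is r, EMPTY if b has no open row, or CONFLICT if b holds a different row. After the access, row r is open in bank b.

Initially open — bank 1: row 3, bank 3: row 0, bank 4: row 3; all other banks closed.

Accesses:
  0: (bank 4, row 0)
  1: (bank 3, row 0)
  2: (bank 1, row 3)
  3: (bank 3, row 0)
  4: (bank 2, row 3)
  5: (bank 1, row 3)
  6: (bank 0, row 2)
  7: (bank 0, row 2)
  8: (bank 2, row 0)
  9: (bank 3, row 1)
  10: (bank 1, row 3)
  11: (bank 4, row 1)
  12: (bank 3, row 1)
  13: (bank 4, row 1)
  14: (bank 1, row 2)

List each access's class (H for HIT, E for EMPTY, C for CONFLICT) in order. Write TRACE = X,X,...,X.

step 0: bank4 3->0 [CONFLICT]
step 1: bank3 0->0 [HIT]
step 2: bank1 3->3 [HIT]
step 3: bank3 0->0 [HIT]
step 4: bank2 None->3 [EMPTY]
step 5: bank1 3->3 [HIT]
step 6: bank0 None->2 [EMPTY]
step 7: bank0 2->2 [HIT]
step 8: bank2 3->0 [CONFLICT]
step 9: bank3 0->1 [CONFLICT]
step 10: bank1 3->3 [HIT]
step 11: bank4 0->1 [CONFLICT]
step 12: bank3 1->1 [HIT]
step 13: bank4 1->1 [HIT]
step 14: bank1 3->2 [CONFLICT]

TRACE = C,H,H,H,E,H,E,H,C,C,H,C,H,H,C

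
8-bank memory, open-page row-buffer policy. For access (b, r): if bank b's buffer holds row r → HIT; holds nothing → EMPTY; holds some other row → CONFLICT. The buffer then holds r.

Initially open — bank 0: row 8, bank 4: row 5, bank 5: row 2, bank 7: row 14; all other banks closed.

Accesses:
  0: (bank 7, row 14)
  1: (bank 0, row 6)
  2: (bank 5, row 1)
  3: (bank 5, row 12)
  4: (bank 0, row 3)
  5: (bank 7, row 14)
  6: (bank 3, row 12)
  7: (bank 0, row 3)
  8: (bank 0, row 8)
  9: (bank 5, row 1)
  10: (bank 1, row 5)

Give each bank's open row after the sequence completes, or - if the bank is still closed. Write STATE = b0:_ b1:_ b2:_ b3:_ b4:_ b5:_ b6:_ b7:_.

step 0: bank7 14->14 [HIT]
step 1: bank0 8->6 [CONFLICT]
step 2: bank5 2->1 [CONFLICT]
step 3: bank5 1->12 [CONFLICT]
step 4: bank0 6->3 [CONFLICT]
step 5: bank7 14->14 [HIT]
step 6: bank3 None->12 [EMPTY]
step 7: bank0 3->3 [HIT]
step 8: bank0 3->8 [CONFLICT]
step 9: bank5 12->1 [CONFLICT]
step 10: bank1 None->5 [EMPTY]

STATE = b0:8 b1:5 b2:- b3:12 b4:5 b5:1 b6:- b7:14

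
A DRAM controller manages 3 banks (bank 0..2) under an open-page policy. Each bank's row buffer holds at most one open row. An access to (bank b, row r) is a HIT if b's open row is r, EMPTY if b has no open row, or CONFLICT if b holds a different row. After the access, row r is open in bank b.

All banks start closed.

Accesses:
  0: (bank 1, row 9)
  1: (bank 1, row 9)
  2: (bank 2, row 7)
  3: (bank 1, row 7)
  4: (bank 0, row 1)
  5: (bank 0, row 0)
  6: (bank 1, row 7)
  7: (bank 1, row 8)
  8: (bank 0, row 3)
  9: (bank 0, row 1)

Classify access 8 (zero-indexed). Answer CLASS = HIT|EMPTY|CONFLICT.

  [0] b1 r9: no row ⇒ E
  [1] b1 r9: had r9 ⇒ H
  [2] b2 r7: no row ⇒ E
  [3] b1 r7: had r9 ⇒ C
  [4] b0 r1: no row ⇒ E
  [5] b0 r0: had r1 ⇒ C
  [6] b1 r7: had r7 ⇒ H
  [7] b1 r8: had r7 ⇒ C
  [8] b0 r3: had r0 ⇒ C
  [9] b0 r1: had r3 ⇒ C

CLASS = CONFLICT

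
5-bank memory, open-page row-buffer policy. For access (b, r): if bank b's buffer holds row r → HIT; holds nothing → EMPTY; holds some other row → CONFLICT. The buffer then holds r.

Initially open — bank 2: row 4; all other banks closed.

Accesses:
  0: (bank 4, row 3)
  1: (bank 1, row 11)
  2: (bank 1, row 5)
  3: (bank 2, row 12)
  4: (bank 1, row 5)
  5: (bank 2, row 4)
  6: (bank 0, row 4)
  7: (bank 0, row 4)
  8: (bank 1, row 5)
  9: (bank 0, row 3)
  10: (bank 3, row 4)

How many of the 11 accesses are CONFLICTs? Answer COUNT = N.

0: bank 4 row 3 — prev None → EMPTY
1: bank 1 row 11 — prev None → EMPTY
2: bank 1 row 5 — prev 11 → CONFLICT
3: bank 2 row 12 — prev 4 → CONFLICT
4: bank 1 row 5 — prev 5 → HIT
5: bank 2 row 4 — prev 12 → CONFLICT
6: bank 0 row 4 — prev None → EMPTY
7: bank 0 row 4 — prev 4 → HIT
8: bank 1 row 5 — prev 5 → HIT
9: bank 0 row 3 — prev 4 → CONFLICT
10: bank 3 row 4 — prev None → EMPTY

COUNT = 4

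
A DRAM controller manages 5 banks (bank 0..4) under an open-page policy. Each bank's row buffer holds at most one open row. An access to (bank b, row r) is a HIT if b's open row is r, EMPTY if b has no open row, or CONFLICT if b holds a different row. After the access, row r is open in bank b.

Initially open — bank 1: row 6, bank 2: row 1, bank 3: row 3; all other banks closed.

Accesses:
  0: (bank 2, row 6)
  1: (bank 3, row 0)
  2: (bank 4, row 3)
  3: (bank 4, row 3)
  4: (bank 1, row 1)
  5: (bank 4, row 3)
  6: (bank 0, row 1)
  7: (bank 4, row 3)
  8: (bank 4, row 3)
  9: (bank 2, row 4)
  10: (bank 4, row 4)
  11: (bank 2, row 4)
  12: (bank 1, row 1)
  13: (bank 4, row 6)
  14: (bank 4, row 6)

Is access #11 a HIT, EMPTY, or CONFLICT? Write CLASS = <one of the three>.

step 0: bank2 1->6 [CONFLICT]
step 1: bank3 3->0 [CONFLICT]
step 2: bank4 None->3 [EMPTY]
step 3: bank4 3->3 [HIT]
step 4: bank1 6->1 [CONFLICT]
step 5: bank4 3->3 [HIT]
step 6: bank0 None->1 [EMPTY]
step 7: bank4 3->3 [HIT]
step 8: bank4 3->3 [HIT]
step 9: bank2 6->4 [CONFLICT]
step 10: bank4 3->4 [CONFLICT]
step 11: bank2 4->4 [HIT]
step 12: bank1 1->1 [HIT]
step 13: bank4 4->6 [CONFLICT]
step 14: bank4 6->6 [HIT]

CLASS = HIT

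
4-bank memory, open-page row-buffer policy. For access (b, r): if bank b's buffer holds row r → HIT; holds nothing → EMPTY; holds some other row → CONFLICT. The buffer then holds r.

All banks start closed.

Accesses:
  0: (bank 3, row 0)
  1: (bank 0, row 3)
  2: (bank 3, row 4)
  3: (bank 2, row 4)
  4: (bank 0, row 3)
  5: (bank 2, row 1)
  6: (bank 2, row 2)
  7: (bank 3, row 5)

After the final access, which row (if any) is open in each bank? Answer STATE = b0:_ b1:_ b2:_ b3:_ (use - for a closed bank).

STATE = b0:3 b1:- b2:2 b3:5

  [0] b3 r0: no row ⇒ E
  [1] b0 r3: no row ⇒ E
  [2] b3 r4: had r0 ⇒ C
  [3] b2 r4: no row ⇒ E
  [4] b0 r3: had r3 ⇒ H
  [5] b2 r1: had r4 ⇒ C
  [6] b2 r2: had r1 ⇒ C
  [7] b3 r5: had r4 ⇒ C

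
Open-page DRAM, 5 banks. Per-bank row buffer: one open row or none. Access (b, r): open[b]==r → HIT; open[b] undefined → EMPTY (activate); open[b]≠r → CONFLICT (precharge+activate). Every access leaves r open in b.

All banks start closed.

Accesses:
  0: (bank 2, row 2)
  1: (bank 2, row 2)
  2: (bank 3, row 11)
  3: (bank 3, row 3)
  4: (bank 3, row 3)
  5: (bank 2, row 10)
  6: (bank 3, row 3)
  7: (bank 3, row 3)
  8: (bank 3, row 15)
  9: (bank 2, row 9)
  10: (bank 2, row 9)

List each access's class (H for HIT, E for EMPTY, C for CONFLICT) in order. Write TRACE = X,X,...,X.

TRACE = E,H,E,C,H,C,H,H,C,C,H

0: bank 2 row 2 — prev None → EMPTY
1: bank 2 row 2 — prev 2 → HIT
2: bank 3 row 11 — prev None → EMPTY
3: bank 3 row 3 — prev 11 → CONFLICT
4: bank 3 row 3 — prev 3 → HIT
5: bank 2 row 10 — prev 2 → CONFLICT
6: bank 3 row 3 — prev 3 → HIT
7: bank 3 row 3 — prev 3 → HIT
8: bank 3 row 15 — prev 3 → CONFLICT
9: bank 2 row 9 — prev 10 → CONFLICT
10: bank 2 row 9 — prev 9 → HIT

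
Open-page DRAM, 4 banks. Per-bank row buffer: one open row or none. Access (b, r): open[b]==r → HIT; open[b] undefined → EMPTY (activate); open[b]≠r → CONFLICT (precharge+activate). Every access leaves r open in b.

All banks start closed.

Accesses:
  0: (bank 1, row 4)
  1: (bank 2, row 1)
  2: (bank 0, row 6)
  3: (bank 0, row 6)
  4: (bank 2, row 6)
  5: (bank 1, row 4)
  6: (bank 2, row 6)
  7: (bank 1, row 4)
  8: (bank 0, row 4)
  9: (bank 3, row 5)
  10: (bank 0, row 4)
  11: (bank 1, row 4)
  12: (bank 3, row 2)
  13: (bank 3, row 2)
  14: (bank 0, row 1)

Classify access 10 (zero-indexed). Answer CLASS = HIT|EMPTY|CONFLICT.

  [0] b1 r4: no row ⇒ E
  [1] b2 r1: no row ⇒ E
  [2] b0 r6: no row ⇒ E
  [3] b0 r6: had r6 ⇒ H
  [4] b2 r6: had r1 ⇒ C
  [5] b1 r4: had r4 ⇒ H
  [6] b2 r6: had r6 ⇒ H
  [7] b1 r4: had r4 ⇒ H
  [8] b0 r4: had r6 ⇒ C
  [9] b3 r5: no row ⇒ E
  [10] b0 r4: had r4 ⇒ H
  [11] b1 r4: had r4 ⇒ H
  [12] b3 r2: had r5 ⇒ C
  [13] b3 r2: had r2 ⇒ H
  [14] b0 r1: had r4 ⇒ C

CLASS = HIT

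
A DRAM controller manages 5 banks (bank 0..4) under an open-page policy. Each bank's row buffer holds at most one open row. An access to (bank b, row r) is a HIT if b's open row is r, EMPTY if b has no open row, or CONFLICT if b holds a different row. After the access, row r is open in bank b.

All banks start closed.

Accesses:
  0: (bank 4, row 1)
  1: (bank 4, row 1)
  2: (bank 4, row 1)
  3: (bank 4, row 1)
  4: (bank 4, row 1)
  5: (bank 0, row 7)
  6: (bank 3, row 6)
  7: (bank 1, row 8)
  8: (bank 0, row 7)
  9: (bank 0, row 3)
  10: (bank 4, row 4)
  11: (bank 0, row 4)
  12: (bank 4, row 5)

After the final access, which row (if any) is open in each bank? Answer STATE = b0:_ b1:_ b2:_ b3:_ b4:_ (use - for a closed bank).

#0 (4,1) E
#1 (4,1) H  (was 1)
#2 (4,1) H  (was 1)
#3 (4,1) H  (was 1)
#4 (4,1) H  (was 1)
#5 (0,7) E
#6 (3,6) E
#7 (1,8) E
#8 (0,7) H  (was 7)
#9 (0,3) C  (was 7)
#10 (4,4) C  (was 1)
#11 (0,4) C  (was 3)
#12 (4,5) C  (was 4)

STATE = b0:4 b1:8 b2:- b3:6 b4:5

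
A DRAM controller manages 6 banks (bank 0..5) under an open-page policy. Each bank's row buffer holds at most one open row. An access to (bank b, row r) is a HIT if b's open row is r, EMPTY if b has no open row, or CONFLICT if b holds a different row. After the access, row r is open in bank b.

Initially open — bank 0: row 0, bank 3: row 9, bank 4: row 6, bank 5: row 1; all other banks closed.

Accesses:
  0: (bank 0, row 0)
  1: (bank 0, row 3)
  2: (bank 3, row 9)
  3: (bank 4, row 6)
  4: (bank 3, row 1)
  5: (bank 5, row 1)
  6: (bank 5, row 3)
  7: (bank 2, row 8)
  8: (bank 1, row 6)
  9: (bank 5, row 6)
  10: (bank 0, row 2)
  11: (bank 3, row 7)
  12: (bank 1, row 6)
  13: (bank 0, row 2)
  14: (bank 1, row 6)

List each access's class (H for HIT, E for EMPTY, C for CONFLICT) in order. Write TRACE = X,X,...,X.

TRACE = H,C,H,H,C,H,C,E,E,C,C,C,H,H,H

  [0] b0 r0: had r0 ⇒ H
  [1] b0 r3: had r0 ⇒ C
  [2] b3 r9: had r9 ⇒ H
  [3] b4 r6: had r6 ⇒ H
  [4] b3 r1: had r9 ⇒ C
  [5] b5 r1: had r1 ⇒ H
  [6] b5 r3: had r1 ⇒ C
  [7] b2 r8: no row ⇒ E
  [8] b1 r6: no row ⇒ E
  [9] b5 r6: had r3 ⇒ C
  [10] b0 r2: had r3 ⇒ C
  [11] b3 r7: had r1 ⇒ C
  [12] b1 r6: had r6 ⇒ H
  [13] b0 r2: had r2 ⇒ H
  [14] b1 r6: had r6 ⇒ H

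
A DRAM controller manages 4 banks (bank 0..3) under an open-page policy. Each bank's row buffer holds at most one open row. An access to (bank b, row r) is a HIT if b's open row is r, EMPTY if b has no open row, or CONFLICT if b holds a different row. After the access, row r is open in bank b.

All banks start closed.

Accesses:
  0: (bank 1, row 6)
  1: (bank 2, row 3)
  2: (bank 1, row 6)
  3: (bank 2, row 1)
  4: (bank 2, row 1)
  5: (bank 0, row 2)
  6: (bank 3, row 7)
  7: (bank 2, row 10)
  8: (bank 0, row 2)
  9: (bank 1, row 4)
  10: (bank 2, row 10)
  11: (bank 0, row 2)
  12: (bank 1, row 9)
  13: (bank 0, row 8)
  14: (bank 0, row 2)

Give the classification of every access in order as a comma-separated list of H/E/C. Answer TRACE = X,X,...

0: bank 1 row 6 — prev None → EMPTY
1: bank 2 row 3 — prev None → EMPTY
2: bank 1 row 6 — prev 6 → HIT
3: bank 2 row 1 — prev 3 → CONFLICT
4: bank 2 row 1 — prev 1 → HIT
5: bank 0 row 2 — prev None → EMPTY
6: bank 3 row 7 — prev None → EMPTY
7: bank 2 row 10 — prev 1 → CONFLICT
8: bank 0 row 2 — prev 2 → HIT
9: bank 1 row 4 — prev 6 → CONFLICT
10: bank 2 row 10 — prev 10 → HIT
11: bank 0 row 2 — prev 2 → HIT
12: bank 1 row 9 — prev 4 → CONFLICT
13: bank 0 row 8 — prev 2 → CONFLICT
14: bank 0 row 2 — prev 8 → CONFLICT

TRACE = E,E,H,C,H,E,E,C,H,C,H,H,C,C,C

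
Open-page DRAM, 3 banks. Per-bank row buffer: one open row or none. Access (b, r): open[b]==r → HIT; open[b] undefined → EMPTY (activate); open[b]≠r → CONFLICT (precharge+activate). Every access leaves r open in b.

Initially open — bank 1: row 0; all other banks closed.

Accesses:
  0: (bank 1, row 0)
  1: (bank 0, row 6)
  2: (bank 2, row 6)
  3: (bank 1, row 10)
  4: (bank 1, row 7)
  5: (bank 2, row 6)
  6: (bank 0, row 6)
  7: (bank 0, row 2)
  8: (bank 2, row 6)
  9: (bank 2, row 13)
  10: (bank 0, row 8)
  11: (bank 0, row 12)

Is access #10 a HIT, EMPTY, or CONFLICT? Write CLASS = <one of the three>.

0: bank 1 row 0 — prev 0 → HIT
1: bank 0 row 6 — prev None → EMPTY
2: bank 2 row 6 — prev None → EMPTY
3: bank 1 row 10 — prev 0 → CONFLICT
4: bank 1 row 7 — prev 10 → CONFLICT
5: bank 2 row 6 — prev 6 → HIT
6: bank 0 row 6 — prev 6 → HIT
7: bank 0 row 2 — prev 6 → CONFLICT
8: bank 2 row 6 — prev 6 → HIT
9: bank 2 row 13 — prev 6 → CONFLICT
10: bank 0 row 8 — prev 2 → CONFLICT
11: bank 0 row 12 — prev 8 → CONFLICT

CLASS = CONFLICT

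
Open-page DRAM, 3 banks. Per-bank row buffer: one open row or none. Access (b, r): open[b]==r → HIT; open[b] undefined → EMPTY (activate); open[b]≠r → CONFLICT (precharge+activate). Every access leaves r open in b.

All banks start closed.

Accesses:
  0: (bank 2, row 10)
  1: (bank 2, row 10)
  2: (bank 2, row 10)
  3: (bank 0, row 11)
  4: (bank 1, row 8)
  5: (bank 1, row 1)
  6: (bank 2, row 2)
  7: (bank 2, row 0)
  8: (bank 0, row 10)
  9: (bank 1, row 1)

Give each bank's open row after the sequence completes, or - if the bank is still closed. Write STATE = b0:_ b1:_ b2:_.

STATE = b0:10 b1:1 b2:0

step 0: bank2 None->10 [EMPTY]
step 1: bank2 10->10 [HIT]
step 2: bank2 10->10 [HIT]
step 3: bank0 None->11 [EMPTY]
step 4: bank1 None->8 [EMPTY]
step 5: bank1 8->1 [CONFLICT]
step 6: bank2 10->2 [CONFLICT]
step 7: bank2 2->0 [CONFLICT]
step 8: bank0 11->10 [CONFLICT]
step 9: bank1 1->1 [HIT]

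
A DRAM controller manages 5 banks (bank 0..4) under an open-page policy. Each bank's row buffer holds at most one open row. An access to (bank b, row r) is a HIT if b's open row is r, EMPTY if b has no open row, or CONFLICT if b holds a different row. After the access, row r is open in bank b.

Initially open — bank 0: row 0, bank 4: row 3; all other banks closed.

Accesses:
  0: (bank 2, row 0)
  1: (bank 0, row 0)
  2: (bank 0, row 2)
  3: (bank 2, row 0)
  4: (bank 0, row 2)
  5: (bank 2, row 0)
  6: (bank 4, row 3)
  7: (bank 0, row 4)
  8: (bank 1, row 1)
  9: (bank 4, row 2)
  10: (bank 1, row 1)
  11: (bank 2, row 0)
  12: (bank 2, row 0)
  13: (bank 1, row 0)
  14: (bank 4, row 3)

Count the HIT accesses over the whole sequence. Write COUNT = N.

COUNT = 8

step 0: bank2 None->0 [EMPTY]
step 1: bank0 0->0 [HIT]
step 2: bank0 0->2 [CONFLICT]
step 3: bank2 0->0 [HIT]
step 4: bank0 2->2 [HIT]
step 5: bank2 0->0 [HIT]
step 6: bank4 3->3 [HIT]
step 7: bank0 2->4 [CONFLICT]
step 8: bank1 None->1 [EMPTY]
step 9: bank4 3->2 [CONFLICT]
step 10: bank1 1->1 [HIT]
step 11: bank2 0->0 [HIT]
step 12: bank2 0->0 [HIT]
step 13: bank1 1->0 [CONFLICT]
step 14: bank4 2->3 [CONFLICT]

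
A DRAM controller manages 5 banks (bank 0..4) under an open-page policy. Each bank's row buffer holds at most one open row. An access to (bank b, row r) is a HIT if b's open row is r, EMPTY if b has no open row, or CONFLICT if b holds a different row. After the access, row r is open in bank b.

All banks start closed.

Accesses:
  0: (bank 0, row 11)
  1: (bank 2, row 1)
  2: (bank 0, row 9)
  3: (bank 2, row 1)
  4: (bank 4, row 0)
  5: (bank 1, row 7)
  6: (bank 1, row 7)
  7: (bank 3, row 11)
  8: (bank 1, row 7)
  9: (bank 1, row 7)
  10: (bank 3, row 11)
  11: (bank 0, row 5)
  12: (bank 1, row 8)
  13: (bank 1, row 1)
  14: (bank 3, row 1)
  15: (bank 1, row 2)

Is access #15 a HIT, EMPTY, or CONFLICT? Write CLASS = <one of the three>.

CLASS = CONFLICT

  [0] b0 r11: no row ⇒ E
  [1] b2 r1: no row ⇒ E
  [2] b0 r9: had r11 ⇒ C
  [3] b2 r1: had r1 ⇒ H
  [4] b4 r0: no row ⇒ E
  [5] b1 r7: no row ⇒ E
  [6] b1 r7: had r7 ⇒ H
  [7] b3 r11: no row ⇒ E
  [8] b1 r7: had r7 ⇒ H
  [9] b1 r7: had r7 ⇒ H
  [10] b3 r11: had r11 ⇒ H
  [11] b0 r5: had r9 ⇒ C
  [12] b1 r8: had r7 ⇒ C
  [13] b1 r1: had r8 ⇒ C
  [14] b3 r1: had r11 ⇒ C
  [15] b1 r2: had r1 ⇒ C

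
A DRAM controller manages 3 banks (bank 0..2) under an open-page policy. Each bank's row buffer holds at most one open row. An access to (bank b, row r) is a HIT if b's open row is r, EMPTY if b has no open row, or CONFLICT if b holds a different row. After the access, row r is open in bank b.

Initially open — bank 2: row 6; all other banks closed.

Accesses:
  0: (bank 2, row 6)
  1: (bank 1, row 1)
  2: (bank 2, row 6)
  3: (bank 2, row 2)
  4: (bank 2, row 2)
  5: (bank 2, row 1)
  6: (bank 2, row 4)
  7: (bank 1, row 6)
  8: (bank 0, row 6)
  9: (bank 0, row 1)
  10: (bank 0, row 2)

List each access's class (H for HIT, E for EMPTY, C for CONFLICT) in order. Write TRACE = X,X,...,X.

#0 (2,6) H  (was 6)
#1 (1,1) E
#2 (2,6) H  (was 6)
#3 (2,2) C  (was 6)
#4 (2,2) H  (was 2)
#5 (2,1) C  (was 2)
#6 (2,4) C  (was 1)
#7 (1,6) C  (was 1)
#8 (0,6) E
#9 (0,1) C  (was 6)
#10 (0,2) C  (was 1)

TRACE = H,E,H,C,H,C,C,C,E,C,C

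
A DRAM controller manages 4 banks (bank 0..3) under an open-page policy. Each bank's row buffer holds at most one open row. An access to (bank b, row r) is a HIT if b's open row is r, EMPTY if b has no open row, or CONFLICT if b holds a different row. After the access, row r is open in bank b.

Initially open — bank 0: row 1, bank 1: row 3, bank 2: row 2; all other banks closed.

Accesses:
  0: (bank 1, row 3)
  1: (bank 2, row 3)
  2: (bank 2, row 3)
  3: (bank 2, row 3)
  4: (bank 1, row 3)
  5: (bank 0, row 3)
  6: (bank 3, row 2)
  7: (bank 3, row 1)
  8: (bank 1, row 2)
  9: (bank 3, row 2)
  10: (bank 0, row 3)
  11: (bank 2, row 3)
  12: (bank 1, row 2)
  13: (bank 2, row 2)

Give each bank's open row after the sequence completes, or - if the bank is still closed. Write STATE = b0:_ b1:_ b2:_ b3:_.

step 0: bank1 3->3 [HIT]
step 1: bank2 2->3 [CONFLICT]
step 2: bank2 3->3 [HIT]
step 3: bank2 3->3 [HIT]
step 4: bank1 3->3 [HIT]
step 5: bank0 1->3 [CONFLICT]
step 6: bank3 None->2 [EMPTY]
step 7: bank3 2->1 [CONFLICT]
step 8: bank1 3->2 [CONFLICT]
step 9: bank3 1->2 [CONFLICT]
step 10: bank0 3->3 [HIT]
step 11: bank2 3->3 [HIT]
step 12: bank1 2->2 [HIT]
step 13: bank2 3->2 [CONFLICT]

STATE = b0:3 b1:2 b2:2 b3:2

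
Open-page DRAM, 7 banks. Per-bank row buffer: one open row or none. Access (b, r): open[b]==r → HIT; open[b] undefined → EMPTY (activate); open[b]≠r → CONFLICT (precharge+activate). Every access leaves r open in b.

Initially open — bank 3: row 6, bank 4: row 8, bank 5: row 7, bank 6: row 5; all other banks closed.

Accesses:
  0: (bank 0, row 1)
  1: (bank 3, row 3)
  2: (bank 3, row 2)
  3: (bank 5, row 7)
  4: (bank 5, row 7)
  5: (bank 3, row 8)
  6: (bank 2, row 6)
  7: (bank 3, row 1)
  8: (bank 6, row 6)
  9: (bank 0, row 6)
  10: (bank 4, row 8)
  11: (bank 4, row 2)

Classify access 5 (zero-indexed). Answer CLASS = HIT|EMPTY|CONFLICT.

#0 (0,1) E
#1 (3,3) C  (was 6)
#2 (3,2) C  (was 3)
#3 (5,7) H  (was 7)
#4 (5,7) H  (was 7)
#5 (3,8) C  (was 2)
#6 (2,6) E
#7 (3,1) C  (was 8)
#8 (6,6) C  (was 5)
#9 (0,6) C  (was 1)
#10 (4,8) H  (was 8)
#11 (4,2) C  (was 8)

CLASS = CONFLICT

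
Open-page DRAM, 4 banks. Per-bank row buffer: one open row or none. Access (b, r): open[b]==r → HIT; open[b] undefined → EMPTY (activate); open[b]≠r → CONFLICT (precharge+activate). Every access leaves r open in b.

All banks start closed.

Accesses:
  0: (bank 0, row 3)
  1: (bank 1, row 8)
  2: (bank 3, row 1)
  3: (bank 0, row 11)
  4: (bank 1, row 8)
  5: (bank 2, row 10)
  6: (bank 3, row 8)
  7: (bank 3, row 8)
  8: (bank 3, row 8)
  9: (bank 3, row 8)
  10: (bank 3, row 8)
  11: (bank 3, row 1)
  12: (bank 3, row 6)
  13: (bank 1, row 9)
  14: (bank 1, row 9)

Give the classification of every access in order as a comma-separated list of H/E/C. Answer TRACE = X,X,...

TRACE = E,E,E,C,H,E,C,H,H,H,H,C,C,C,H

  [0] b0 r3: no row ⇒ E
  [1] b1 r8: no row ⇒ E
  [2] b3 r1: no row ⇒ E
  [3] b0 r11: had r3 ⇒ C
  [4] b1 r8: had r8 ⇒ H
  [5] b2 r10: no row ⇒ E
  [6] b3 r8: had r1 ⇒ C
  [7] b3 r8: had r8 ⇒ H
  [8] b3 r8: had r8 ⇒ H
  [9] b3 r8: had r8 ⇒ H
  [10] b3 r8: had r8 ⇒ H
  [11] b3 r1: had r8 ⇒ C
  [12] b3 r6: had r1 ⇒ C
  [13] b1 r9: had r8 ⇒ C
  [14] b1 r9: had r9 ⇒ H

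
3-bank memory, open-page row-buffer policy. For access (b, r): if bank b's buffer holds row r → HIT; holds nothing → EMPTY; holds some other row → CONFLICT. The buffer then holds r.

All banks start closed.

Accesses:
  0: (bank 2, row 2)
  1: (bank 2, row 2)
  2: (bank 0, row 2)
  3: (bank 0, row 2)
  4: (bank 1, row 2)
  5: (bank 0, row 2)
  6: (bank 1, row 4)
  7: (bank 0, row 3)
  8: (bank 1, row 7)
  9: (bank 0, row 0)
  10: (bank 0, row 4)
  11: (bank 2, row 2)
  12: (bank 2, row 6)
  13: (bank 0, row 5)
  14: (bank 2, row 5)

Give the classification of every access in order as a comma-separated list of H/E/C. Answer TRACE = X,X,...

  [0] b2 r2: no row ⇒ E
  [1] b2 r2: had r2 ⇒ H
  [2] b0 r2: no row ⇒ E
  [3] b0 r2: had r2 ⇒ H
  [4] b1 r2: no row ⇒ E
  [5] b0 r2: had r2 ⇒ H
  [6] b1 r4: had r2 ⇒ C
  [7] b0 r3: had r2 ⇒ C
  [8] b1 r7: had r4 ⇒ C
  [9] b0 r0: had r3 ⇒ C
  [10] b0 r4: had r0 ⇒ C
  [11] b2 r2: had r2 ⇒ H
  [12] b2 r6: had r2 ⇒ C
  [13] b0 r5: had r4 ⇒ C
  [14] b2 r5: had r6 ⇒ C

TRACE = E,H,E,H,E,H,C,C,C,C,C,H,C,C,C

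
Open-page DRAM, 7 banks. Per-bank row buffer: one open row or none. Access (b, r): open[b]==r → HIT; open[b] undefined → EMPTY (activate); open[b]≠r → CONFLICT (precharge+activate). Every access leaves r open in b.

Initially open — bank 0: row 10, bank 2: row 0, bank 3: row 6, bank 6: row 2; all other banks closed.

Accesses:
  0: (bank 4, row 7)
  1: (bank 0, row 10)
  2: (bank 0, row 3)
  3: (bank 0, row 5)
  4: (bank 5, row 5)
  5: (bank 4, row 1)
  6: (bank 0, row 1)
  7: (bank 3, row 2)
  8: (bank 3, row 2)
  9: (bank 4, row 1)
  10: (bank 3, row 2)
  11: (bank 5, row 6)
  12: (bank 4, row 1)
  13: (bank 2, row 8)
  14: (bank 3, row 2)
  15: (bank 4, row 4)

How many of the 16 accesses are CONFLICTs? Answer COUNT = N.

#0 (4,7) E
#1 (0,10) H  (was 10)
#2 (0,3) C  (was 10)
#3 (0,5) C  (was 3)
#4 (5,5) E
#5 (4,1) C  (was 7)
#6 (0,1) C  (was 5)
#7 (3,2) C  (was 6)
#8 (3,2) H  (was 2)
#9 (4,1) H  (was 1)
#10 (3,2) H  (was 2)
#11 (5,6) C  (was 5)
#12 (4,1) H  (was 1)
#13 (2,8) C  (was 0)
#14 (3,2) H  (was 2)
#15 (4,4) C  (was 1)

COUNT = 8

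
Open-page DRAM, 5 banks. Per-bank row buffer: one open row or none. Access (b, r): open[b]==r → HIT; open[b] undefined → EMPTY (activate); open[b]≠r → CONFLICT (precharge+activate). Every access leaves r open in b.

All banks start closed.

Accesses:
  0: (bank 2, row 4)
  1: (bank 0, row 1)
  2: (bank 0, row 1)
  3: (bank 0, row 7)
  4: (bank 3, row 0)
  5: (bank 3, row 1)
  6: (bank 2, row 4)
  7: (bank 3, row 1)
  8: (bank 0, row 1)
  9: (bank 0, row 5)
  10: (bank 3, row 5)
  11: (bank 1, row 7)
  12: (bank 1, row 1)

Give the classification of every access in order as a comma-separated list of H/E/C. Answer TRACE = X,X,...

TRACE = E,E,H,C,E,C,H,H,C,C,C,E,C

step 0: bank2 None->4 [EMPTY]
step 1: bank0 None->1 [EMPTY]
step 2: bank0 1->1 [HIT]
step 3: bank0 1->7 [CONFLICT]
step 4: bank3 None->0 [EMPTY]
step 5: bank3 0->1 [CONFLICT]
step 6: bank2 4->4 [HIT]
step 7: bank3 1->1 [HIT]
step 8: bank0 7->1 [CONFLICT]
step 9: bank0 1->5 [CONFLICT]
step 10: bank3 1->5 [CONFLICT]
step 11: bank1 None->7 [EMPTY]
step 12: bank1 7->1 [CONFLICT]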